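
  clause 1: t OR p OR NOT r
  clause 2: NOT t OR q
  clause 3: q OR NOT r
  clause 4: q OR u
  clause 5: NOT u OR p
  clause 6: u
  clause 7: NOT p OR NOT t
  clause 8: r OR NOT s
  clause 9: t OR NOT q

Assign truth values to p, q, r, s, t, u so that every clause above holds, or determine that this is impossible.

p ↦ true; q ↦ false; r ↦ false; s ↦ false; t ↦ false; u ↦ true

The clause (u) is unit, so u = true.
The clause (p) is unit, so p = true.
The clause (NOT t) is unit, so t = false.
The clause (NOT q) is unit, so q = false.
The clause (NOT r) is unit, so r = false.
The clause (NOT s) is unit, so s = false.
This assignment satisfies each clause.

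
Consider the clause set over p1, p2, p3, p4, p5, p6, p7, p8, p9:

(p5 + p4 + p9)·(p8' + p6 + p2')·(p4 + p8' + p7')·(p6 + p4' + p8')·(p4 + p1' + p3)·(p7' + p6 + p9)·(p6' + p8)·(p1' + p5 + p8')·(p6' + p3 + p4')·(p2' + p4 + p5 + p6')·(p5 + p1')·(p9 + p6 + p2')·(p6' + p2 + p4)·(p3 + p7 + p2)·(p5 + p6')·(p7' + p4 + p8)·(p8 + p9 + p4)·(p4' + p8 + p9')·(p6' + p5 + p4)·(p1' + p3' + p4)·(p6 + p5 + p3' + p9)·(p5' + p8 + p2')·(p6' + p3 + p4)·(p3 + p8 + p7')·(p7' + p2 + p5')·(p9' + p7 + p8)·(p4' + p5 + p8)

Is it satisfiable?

Case p6 = 1:
Unit clause (p8) forces p8 = 1.
Unit clause (p5) forces p5 = 1.
Case p4 = 1:
Unit clause (p3) forces p3 = 1.
Case p7 = 0:
Every clause is now satisfied; p1, p2, p9 are unconstrained.
A satisfying assignment: p1 ↦ 1,  p2 ↦ 1,  p3 ↦ 1,  p4 ↦ 1,  p5 ↦ 1,  p6 ↦ 1,  p7 ↦ 0,  p8 ↦ 1,  p9 ↦ 0.

Yes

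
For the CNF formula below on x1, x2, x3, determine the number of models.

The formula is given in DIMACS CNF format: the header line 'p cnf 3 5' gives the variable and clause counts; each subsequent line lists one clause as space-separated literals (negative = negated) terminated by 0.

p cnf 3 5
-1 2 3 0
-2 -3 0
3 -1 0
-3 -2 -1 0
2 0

There are 2^3 = 8 truth assignments over (x1, x2, x3).
Split on x3. With x3 = True, the clauses containing x3 are satisfied and ¬x3 drops from the rest; 0 of the 2^2 = 4 assignments to the other variables satisfy what remains.
With x3 = False, by the same count on the reduced clause set, 1 assignment works.
(One model: x1=F, x2=T, x3=F.)
Total: 0 + 1 = 1.

1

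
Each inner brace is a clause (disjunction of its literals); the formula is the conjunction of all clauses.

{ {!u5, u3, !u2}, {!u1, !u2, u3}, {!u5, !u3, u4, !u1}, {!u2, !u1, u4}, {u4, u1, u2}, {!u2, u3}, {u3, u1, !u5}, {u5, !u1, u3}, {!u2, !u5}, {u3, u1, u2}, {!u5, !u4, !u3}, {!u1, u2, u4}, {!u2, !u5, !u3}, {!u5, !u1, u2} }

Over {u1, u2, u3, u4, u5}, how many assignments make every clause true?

5

There are 2^5 = 32 truth assignments over (u1, u2, u3, u4, u5).
Split on u1. With u1 = true, the clauses containing u1 are satisfied and !u1 drops from the rest; 2 of the 2^4 = 16 assignments to the other variables satisfy what remains.
With u1 = false, by the same count on the reduced clause set, 3 assignments work.
(One model: u1=F, u2=F, u3=T, u4=T, u5=F.)
Total: 2 + 3 = 5.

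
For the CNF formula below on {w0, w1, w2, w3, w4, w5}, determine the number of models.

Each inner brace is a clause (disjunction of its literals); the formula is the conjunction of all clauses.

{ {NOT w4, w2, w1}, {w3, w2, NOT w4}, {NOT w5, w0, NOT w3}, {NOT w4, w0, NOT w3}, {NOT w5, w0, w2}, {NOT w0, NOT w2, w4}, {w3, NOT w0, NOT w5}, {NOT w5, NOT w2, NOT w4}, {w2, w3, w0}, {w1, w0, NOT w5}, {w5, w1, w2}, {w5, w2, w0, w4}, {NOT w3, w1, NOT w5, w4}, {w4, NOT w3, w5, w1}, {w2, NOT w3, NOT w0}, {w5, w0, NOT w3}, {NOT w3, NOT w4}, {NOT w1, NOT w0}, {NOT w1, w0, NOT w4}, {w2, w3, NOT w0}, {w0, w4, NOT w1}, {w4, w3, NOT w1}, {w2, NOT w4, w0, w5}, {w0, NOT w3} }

3

There are 2^6 = 64 truth assignments over (w0, w1, w2, w3, w4, w5).
Split on w2. With w2 = true, the clauses containing w2 are satisfied and NOT w2 drops from the rest; 3 of the 2^5 = 32 assignments to the other variables satisfy what remains.
With w2 = false, by the same count on the reduced clause set, 0 assignments work.
Total: 3 + 0 = 3.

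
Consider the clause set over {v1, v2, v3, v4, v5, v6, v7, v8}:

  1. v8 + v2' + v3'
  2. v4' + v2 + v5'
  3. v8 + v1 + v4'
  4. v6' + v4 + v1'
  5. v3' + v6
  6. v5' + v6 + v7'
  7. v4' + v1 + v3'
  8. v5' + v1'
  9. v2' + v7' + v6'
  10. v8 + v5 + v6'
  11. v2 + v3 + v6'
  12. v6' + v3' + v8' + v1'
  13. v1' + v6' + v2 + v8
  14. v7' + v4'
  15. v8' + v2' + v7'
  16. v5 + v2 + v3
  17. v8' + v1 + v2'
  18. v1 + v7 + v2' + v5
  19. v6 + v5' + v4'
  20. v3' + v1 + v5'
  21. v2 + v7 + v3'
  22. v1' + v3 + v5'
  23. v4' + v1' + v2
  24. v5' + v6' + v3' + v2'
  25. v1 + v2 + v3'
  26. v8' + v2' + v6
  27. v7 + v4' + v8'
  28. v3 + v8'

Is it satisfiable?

Try v3 = 0.
Unit clause (v8') forces v8 = 0.
Try v1 = 0.
Unit clause (v4') forces v4 = 0.
Try v5 = 1.
Try v6 = 0.
Unit clause (v7') forces v7 = 0.
No clause remains; v2 is free.
A satisfying assignment: v1=0; v2=1; v3=0; v4=0; v5=1; v6=0; v7=0; v8=0.

Satisfiable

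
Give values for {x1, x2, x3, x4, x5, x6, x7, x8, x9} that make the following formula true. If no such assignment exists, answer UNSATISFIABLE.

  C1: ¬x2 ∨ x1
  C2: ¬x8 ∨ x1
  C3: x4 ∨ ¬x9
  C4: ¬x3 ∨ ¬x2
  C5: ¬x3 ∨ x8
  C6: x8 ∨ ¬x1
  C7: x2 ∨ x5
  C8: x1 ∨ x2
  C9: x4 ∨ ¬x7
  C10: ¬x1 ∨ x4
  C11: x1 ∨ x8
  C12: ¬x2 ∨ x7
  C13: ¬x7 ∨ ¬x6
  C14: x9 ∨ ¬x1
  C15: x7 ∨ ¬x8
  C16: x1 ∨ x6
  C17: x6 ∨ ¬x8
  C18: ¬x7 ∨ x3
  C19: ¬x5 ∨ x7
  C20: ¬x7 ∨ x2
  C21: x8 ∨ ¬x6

UNSATISFIABLE

Branch on x2: set x2 = False.
Unit clause (x5) forces x5 = True.
Unit clause (x1) forces x1 = True.
Unit clause (x8) forces x8 = True.
Unit clause (x4) forces x4 = True.
Unit clause (x9) forces x9 = True.
Unit clause (x7) forces x7 = True.
That conflicts with the unit clause (¬x7).
Undo x2 and try x2 = True.
Unit clause (x1) forces x1 = True.
Unit clause (¬x3) forces x3 = False.
Unit clause (x8) forces x8 = True.
Unit clause (x4) forces x4 = True.
Unit clause (x7) forces x7 = True.
That conflicts with the unit clause (¬x7).
Neither x2 = True nor x2 = False works.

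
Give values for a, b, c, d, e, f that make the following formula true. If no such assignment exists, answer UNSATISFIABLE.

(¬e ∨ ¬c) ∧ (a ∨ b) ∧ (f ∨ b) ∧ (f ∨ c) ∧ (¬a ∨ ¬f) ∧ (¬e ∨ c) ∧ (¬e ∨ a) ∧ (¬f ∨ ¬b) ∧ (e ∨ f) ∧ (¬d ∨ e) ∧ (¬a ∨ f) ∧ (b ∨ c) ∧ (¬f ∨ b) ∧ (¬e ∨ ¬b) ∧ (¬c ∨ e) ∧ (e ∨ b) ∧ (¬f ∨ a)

Try e = False.
(f) alone gives f = True.
(¬a) alone gives a = False.
That conflicts with the unit clause (a).
So e must be the other value — set e = True.
(¬c) alone gives c = False.
That conflicts with the unit clause (c).
Both values of e lead to a conflict.

UNSATISFIABLE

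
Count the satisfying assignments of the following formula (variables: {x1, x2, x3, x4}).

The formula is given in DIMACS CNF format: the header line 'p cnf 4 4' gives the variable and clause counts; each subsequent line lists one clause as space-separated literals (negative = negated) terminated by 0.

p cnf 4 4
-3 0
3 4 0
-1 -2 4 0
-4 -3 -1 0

4

There are 2^4 = 16 truth assignments over (x1, x2, x3, x4).
Split on x3. With x3 = True, the clauses containing x3 are satisfied and ¬x3 drops from the rest; 0 of the 2^3 = 8 assignments to the other variables satisfy what remains.
With x3 = False, by the same count on the reduced clause set, 4 assignments work.
(One model: x1=F, x2=F, x3=F, x4=T.)
Total: 0 + 4 = 4.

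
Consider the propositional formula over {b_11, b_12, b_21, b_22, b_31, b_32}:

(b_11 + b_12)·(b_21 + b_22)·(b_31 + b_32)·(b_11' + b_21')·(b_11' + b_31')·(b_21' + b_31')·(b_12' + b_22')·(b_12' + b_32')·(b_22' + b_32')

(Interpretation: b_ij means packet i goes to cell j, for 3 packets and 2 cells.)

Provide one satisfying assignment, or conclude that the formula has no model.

Suppose b_11 = 1.
(b_21') alone gives b_21 = 0.
(b_22) alone gives b_22 = 1.
(b_31') alone gives b_31 = 0.
(b_32) alone gives b_32 = 1.
But (b_32') is also a unit clause — contradiction.
Backtrack on b_11: now try b_11 = 0.
(b_12) alone gives b_12 = 1.
(b_22') alone gives b_22 = 0.
(b_21) alone gives b_21 = 1.
(b_31') alone gives b_31 = 0.
(b_32) alone gives b_32 = 1.
But (b_32') is also a unit clause — contradiction.
Neither b_11 = 1 nor b_11 = 0 works.

UNSATISFIABLE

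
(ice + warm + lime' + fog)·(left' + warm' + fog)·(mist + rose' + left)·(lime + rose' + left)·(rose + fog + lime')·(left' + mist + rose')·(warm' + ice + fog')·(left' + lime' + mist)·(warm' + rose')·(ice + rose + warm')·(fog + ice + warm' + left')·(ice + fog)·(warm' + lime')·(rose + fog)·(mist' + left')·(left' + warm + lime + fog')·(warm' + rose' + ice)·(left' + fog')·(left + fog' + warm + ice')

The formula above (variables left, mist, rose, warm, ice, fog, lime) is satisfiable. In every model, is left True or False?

False

Suppose left = 1.
(mist') alone gives mist = 0.
(rose') alone gives rose = 0.
(lime') alone gives lime = 0.
(fog) alone gives fog = 1.
But (fog') is also a unit clause — contradiction.
So every satisfying assignment has left = False.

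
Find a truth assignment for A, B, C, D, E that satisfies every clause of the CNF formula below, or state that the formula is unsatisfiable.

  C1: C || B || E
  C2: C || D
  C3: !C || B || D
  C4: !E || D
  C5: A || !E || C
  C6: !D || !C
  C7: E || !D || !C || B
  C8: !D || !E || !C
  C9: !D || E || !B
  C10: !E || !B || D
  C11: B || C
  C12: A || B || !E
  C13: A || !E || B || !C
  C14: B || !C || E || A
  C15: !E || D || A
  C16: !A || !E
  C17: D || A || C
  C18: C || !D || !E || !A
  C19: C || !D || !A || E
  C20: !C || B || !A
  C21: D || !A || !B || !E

Suppose C = true.
(!D) alone gives D = false.
(B) alone gives B = true.
(!E) alone gives E = false.
No clause remains; A is free.

A: false,  B: true,  C: true,  D: false,  E: false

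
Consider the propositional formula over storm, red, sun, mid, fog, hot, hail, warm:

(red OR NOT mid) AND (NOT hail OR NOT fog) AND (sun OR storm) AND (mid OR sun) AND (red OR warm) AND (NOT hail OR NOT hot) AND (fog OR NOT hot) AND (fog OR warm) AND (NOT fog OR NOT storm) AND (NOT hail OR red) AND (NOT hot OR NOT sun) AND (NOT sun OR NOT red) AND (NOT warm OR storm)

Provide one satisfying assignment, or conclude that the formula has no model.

Branch on red: set red = false.
(NOT mid) alone gives mid = false.
(sun) alone gives sun = true.
(warm) alone gives warm = true.
(NOT hail) alone gives hail = false.
(NOT hot) alone gives hot = false.
(storm) alone gives storm = true.
(NOT fog) alone gives fog = false.
All clauses are satisfied.

storm: true,  red: false,  sun: true,  mid: false,  fog: false,  hot: false,  hail: false,  warm: true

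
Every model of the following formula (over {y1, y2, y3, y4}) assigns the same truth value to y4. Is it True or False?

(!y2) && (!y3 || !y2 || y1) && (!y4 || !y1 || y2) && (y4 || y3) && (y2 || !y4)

Suppose y4 = true.
Unit clause (!y2) forces y2 = false.
Now (y2) is unsatisfied and unit — conflict.
So every satisfying assignment has y4 = False.

False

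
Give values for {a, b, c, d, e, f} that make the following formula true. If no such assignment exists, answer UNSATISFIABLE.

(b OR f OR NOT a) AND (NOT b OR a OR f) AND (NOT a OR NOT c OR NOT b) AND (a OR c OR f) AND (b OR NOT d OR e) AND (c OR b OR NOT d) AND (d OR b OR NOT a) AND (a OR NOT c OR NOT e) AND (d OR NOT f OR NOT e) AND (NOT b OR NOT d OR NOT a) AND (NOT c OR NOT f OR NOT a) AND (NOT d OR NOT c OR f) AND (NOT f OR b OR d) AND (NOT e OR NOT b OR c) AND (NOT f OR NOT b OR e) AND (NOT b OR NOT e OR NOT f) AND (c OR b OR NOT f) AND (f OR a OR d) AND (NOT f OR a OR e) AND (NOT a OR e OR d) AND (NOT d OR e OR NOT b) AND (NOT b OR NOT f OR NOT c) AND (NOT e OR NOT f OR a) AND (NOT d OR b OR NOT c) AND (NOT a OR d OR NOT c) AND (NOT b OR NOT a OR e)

UNSATISFIABLE

Suppose b = true.
Suppose a = true.
(NOT c) alone gives c = false.
(NOT d) alone gives d = false.
(NOT e) alone gives e = false.
That conflicts with the unit clause (e).
So a must be the other value — set a = false.
(f) alone gives f = true.
(e) alone gives e = true.
That conflicts with the unit clause (NOT e).
Either choice for a ends in contradiction.
So b must be the other value — set b = false.
Suppose f = true.
(d) alone gives d = true.
(e) alone gives e = true.
(c) alone gives c = true.
That conflicts with the unit clause (NOT c).
So f must be the other value — set f = false.
(NOT a) alone gives a = false.
(c) alone gives c = true.
(NOT e) alone gives e = false.
(NOT d) alone gives d = false.
That conflicts with the unit clause (d).
Either choice for f ends in contradiction.
Either choice for b ends in contradiction.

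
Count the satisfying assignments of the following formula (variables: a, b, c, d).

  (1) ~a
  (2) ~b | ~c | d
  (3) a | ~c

There are 2^4 = 16 truth assignments over (a, b, c, d).
Split on c. With c = 1, the clauses containing c are satisfied and ~c drops from the rest; 0 of the 2^3 = 8 assignments to the other variables satisfy what remains.
With c = 0, by the same count on the reduced clause set, 4 assignments work.
Total: 0 + 4 = 4.

4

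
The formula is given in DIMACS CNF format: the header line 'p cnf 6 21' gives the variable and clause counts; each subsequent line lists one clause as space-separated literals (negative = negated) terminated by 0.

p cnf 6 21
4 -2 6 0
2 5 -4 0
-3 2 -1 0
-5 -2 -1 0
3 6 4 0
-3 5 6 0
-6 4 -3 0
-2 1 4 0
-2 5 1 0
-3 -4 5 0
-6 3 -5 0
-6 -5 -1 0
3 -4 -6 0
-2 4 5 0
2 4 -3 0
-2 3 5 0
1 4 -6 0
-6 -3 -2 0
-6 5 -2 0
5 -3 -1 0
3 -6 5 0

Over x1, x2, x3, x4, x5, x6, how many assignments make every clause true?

6

There are 2^6 = 64 truth assignments over (x1, x2, x3, x4, x5, x6).
Split on x5. With x5 = True, the clauses containing x5 are satisfied and ¬x5 drops from the rest; 6 of the 2^5 = 32 assignments to the other variables satisfy what remains.
With x5 = False, by the same count on the reduced clause set, 0 assignments work.
(One model: x1=F, x2=F, x3=F, x4=T, x5=T, x6=F.)
Total: 6 + 0 = 6.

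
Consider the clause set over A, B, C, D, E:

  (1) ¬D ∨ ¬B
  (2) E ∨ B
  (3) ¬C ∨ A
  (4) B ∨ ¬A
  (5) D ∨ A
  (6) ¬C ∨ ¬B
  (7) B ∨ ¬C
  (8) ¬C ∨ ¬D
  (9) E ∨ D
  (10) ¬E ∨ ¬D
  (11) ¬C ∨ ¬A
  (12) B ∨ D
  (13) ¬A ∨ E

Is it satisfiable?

Yes, satisfiable

Case D = False:
The clause (A) is unit, so A = True.
The clause (B) is unit, so B = True.
The clause (¬C) is unit, so C = False.
The clause (E) is unit, so E = True.
This assignment satisfies each clause.
A satisfying assignment: A ↦ True; B ↦ True; C ↦ False; D ↦ False; E ↦ True.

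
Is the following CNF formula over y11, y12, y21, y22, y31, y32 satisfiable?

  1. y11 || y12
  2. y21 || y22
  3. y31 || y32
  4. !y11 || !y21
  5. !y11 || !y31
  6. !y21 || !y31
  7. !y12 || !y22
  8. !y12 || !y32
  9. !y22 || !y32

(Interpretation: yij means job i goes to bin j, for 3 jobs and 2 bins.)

Case y11 = true:
Unit clause (!y21) forces y21 = false.
Unit clause (y22) forces y22 = true.
Unit clause (!y31) forces y31 = false.
Unit clause (y32) forces y32 = true.
Now (!y32) is unsatisfied and unit — conflict.
So y11 must be the other value — set y11 = false.
Unit clause (y12) forces y12 = true.
Unit clause (!y22) forces y22 = false.
Unit clause (y21) forces y21 = true.
Unit clause (!y31) forces y31 = false.
Unit clause (y32) forces y32 = true.
Now (!y32) is unsatisfied and unit — conflict.
Neither y11 = true nor y11 = false works.
No assignment satisfies every clause.

No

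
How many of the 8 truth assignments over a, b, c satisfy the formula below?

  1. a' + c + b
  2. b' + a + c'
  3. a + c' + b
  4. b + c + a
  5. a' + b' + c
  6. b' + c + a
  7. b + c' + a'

There are 2^3 = 8 truth assignments over (a, b, c).
Check each against the 7 clauses (columns in the order a, b, c):
  F F F  ✗ fails (b + c + a)
  F F T  ✗ fails (a + c' + b)
  F T F  ✗ fails (b' + c + a)
  F T T  ✗ fails (b' + a + c')
  T F F  ✗ fails (a' + c + b)
  T F T  ✗ fails (b + c' + a')
  T T F  ✗ fails (a' + b' + c)
  T T T  ✓ satisfies all
1 of the 8 rows is a model.

1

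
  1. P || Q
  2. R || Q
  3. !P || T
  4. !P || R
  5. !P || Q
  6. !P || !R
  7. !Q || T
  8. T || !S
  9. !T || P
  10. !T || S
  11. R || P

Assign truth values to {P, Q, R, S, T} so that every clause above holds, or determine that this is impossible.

UNSATISFIABLE

Case P = true:
From the singleton clause (T), T = true.
From the singleton clause (R), R = true.
That conflicts with the unit clause (!R).
That branch fails; take P = false instead.
From the singleton clause (Q), Q = true.
From the singleton clause (T), T = true.
That conflicts with the unit clause (!T).
Neither P = true nor P = false works.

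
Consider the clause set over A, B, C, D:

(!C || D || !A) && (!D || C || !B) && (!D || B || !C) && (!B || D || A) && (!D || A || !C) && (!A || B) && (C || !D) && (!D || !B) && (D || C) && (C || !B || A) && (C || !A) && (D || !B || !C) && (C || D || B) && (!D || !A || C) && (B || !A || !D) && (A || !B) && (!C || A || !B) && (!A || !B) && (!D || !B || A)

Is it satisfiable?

Suppose A = false.
From the singleton clause (!B), B = false.
Suppose D = false.
From the singleton clause (C), C = true.
All clauses are satisfied.
A satisfying assignment: A ↦ false; B ↦ false; C ↦ true; D ↦ false.

Satisfiable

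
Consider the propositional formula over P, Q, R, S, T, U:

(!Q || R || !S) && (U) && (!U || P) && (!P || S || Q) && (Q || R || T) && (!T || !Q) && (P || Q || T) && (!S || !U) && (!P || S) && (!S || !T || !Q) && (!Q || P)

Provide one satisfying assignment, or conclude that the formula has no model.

(U) alone gives U = true.
(P) alone gives P = true.
(!S) alone gives S = false.
Now (S) is unsatisfied and unit — conflict.

UNSATISFIABLE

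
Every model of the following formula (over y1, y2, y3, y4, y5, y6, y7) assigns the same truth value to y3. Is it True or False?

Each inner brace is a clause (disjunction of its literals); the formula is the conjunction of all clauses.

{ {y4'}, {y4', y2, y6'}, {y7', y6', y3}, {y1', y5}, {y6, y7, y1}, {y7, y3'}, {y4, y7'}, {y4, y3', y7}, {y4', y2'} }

False

Suppose y3 = 1.
(y4') alone gives y4 = 0.
(y7) alone gives y7 = 1.
That conflicts with the unit clause (y7').
So every satisfying assignment has y3 = False.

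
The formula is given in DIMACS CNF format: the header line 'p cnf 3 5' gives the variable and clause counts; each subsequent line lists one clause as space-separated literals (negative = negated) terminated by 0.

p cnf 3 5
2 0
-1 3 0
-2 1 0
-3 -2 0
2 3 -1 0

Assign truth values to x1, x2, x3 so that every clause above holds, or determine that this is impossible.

The clause (x2) is unit, so x2 = True.
The clause (x1) is unit, so x1 = True.
The clause (x3) is unit, so x3 = True.
That conflicts with the unit clause (¬x3).

UNSATISFIABLE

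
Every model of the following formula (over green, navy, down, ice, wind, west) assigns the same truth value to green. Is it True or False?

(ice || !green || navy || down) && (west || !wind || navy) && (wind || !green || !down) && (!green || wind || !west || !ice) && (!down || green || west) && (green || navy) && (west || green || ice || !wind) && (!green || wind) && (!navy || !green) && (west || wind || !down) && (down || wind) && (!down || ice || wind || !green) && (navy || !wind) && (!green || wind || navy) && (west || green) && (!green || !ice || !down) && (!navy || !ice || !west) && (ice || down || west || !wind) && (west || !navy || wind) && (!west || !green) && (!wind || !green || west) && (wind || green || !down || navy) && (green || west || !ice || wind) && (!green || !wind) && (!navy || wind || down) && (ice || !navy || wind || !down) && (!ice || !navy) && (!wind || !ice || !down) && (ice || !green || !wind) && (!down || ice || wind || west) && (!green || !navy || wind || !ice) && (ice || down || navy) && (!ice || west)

Suppose green = true.
(wind) alone gives wind = true.
But (!wind) is also a unit clause — contradiction.
So every satisfying assignment has green = False.

False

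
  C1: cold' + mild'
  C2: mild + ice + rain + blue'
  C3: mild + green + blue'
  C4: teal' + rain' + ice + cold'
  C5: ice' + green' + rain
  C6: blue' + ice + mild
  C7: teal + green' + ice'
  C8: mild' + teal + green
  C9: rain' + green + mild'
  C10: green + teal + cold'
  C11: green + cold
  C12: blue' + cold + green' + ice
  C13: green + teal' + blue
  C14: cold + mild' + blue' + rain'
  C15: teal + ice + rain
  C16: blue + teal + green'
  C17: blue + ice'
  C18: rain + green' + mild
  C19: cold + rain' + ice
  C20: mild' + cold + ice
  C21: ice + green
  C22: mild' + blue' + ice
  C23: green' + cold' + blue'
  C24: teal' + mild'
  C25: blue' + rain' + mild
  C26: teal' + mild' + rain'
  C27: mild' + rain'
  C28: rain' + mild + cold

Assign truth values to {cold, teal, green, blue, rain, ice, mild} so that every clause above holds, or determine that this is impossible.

UNSATISFIABLE

Branch on cold: set cold = 0.
Unit clause (green) forces green = 1.
Branch on ice: set ice = 0.
Unit clause (blue') forces blue = 0.
Unit clause (teal) forces teal = 1.
Unit clause (rain') forces rain = 0.
Unit clause (mild) forces mild = 1.
That conflicts with the unit clause (mild').
So ice must be the other value — set ice = 1.
Unit clause (rain) forces rain = 1.
Unit clause (teal) forces teal = 1.
Unit clause (blue) forces blue = 1.
Unit clause (mild') forces mild = 0.
That conflicts with the unit clause (mild).
Either choice for ice ends in contradiction.
So cold must be the other value — set cold = 1.
Unit clause (mild') forces mild = 0.
Branch on green: set green = 1.
Unit clause (rain) forces rain = 1.
Unit clause (blue') forces blue = 0.
Unit clause (teal) forces teal = 1.
Unit clause (ice) forces ice = 1.
That conflicts with the unit clause (ice').
So green must be the other value — set green = 0.
Unit clause (blue') forces blue = 0.
Unit clause (teal) forces teal = 1.
That conflicts with the unit clause (teal').
Either choice for green ends in contradiction.
Either choice for cold ends in contradiction.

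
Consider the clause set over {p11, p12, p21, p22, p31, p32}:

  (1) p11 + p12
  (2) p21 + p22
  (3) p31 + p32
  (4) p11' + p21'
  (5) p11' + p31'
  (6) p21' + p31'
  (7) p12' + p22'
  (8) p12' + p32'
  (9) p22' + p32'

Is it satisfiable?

Branch on p11: set p11 = 1.
(p21') alone gives p21 = 0.
(p22) alone gives p22 = 1.
(p31') alone gives p31 = 0.
(p32) alone gives p32 = 1.
But (p32') is also a unit clause — contradiction.
That branch fails; take p11 = 0 instead.
(p12) alone gives p12 = 1.
(p22') alone gives p22 = 0.
(p21) alone gives p21 = 1.
(p31') alone gives p31 = 0.
(p32) alone gives p32 = 1.
But (p32') is also a unit clause — contradiction.
Neither p11 = 1 nor p11 = 0 works.
No assignment satisfies every clause.

No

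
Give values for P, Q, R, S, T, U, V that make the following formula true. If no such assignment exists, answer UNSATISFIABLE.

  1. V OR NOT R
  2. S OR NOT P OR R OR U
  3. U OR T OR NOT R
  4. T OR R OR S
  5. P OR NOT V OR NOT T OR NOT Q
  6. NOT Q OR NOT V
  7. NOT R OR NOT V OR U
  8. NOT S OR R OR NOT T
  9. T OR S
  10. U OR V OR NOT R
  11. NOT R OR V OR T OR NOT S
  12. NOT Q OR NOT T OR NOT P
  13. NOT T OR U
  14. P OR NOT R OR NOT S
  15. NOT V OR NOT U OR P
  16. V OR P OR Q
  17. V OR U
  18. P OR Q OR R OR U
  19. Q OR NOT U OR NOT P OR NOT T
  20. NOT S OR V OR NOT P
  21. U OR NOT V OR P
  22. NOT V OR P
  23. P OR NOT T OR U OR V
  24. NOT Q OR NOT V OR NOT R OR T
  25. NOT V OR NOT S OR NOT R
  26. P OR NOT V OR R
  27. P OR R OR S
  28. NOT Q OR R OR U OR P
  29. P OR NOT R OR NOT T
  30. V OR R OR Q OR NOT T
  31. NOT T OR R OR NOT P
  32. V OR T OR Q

Try V = true.
Unit clause (NOT Q) forces Q = false.
Unit clause (P) forces P = true.
Try R = false.
Unit clause (NOT T) forces T = false.
Unit clause (S) forces S = true.
Every clause is now satisfied; U is unconstrained.

P=true,  Q=false,  R=false,  S=true,  T=false,  U=false,  V=true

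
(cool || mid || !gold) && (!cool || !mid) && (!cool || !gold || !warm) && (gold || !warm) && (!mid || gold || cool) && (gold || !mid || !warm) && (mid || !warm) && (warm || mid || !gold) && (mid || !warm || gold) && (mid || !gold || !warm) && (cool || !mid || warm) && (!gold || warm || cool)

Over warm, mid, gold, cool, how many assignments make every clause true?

There are 2^4 = 16 truth assignments over (warm, mid, gold, cool).
Check each against the 12 clauses (columns in the order warm, mid, gold, cool):
  F F F F  ✓ satisfies all
  F F F T  ✓ satisfies all
  F F T F  ✗ fails (cool || mid || !gold)
  F F T T  ✗ fails (warm || mid || !gold)
  F T F F  ✗ fails (!mid || gold || cool)
  F T F T  ✗ fails (!cool || !mid)
  F T T F  ✗ fails (cool || !mid || warm)
  F T T T  ✗ fails (!cool || !mid)
  T F F F  ✗ fails (gold || !warm)
  T F F T  ✗ fails (gold || !warm)
  T F T F  ✗ fails (cool || mid || !gold)
  T F T T  ✗ fails (!cool || !gold || !warm)
  T T F F  ✗ fails (gold || !warm)
  T T F T  ✗ fails (!cool || !mid)
  T T T F  ✓ satisfies all
  T T T T  ✗ fails (!cool || !mid)
3 of the 16 rows are models.

3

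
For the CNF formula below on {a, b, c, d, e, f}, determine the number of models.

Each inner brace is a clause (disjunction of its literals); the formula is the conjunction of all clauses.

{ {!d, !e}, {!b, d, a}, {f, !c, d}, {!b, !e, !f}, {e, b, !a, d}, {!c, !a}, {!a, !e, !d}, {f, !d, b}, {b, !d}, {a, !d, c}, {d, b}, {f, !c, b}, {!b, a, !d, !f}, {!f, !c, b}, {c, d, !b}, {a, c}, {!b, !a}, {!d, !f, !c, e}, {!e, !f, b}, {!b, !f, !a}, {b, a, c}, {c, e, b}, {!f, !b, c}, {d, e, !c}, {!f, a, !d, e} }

There are 2^6 = 64 truth assignments over (a, b, c, d, e, f).
Split on a. With a = true, the clauses containing a are satisfied and !a drops from the rest; 0 of the 2^5 = 32 assignments to the other variables satisfy what remains.
With a = false, by the same count on the reduced clause set, 1 assignment works.
(One model: a=F, b=T, c=T, d=T, e=F, f=F.)
Total: 0 + 1 = 1.

1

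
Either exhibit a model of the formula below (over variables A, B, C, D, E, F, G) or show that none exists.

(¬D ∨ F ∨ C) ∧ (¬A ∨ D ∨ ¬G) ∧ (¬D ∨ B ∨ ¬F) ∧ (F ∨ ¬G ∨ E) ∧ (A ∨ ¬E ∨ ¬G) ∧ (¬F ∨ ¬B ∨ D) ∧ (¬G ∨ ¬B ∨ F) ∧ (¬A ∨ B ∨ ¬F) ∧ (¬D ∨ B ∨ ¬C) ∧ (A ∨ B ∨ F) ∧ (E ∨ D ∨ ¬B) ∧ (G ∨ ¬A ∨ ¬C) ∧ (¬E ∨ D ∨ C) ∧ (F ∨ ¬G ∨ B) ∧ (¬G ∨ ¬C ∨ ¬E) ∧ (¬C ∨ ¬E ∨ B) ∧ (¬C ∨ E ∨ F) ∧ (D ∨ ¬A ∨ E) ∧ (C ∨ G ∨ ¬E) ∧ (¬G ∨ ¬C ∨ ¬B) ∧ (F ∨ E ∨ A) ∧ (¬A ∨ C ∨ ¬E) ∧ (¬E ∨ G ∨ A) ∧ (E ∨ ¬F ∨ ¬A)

A=False, B=False, C=False, D=False, E=False, F=True, G=True

Branch on D: set D = False.
Branch on A: set A = False.
Branch on E: set E = False.
Unit clause (¬B) forces B = False.
Unit clause (F) forces F = True.
Every clause is now satisfied; C, G are unconstrained.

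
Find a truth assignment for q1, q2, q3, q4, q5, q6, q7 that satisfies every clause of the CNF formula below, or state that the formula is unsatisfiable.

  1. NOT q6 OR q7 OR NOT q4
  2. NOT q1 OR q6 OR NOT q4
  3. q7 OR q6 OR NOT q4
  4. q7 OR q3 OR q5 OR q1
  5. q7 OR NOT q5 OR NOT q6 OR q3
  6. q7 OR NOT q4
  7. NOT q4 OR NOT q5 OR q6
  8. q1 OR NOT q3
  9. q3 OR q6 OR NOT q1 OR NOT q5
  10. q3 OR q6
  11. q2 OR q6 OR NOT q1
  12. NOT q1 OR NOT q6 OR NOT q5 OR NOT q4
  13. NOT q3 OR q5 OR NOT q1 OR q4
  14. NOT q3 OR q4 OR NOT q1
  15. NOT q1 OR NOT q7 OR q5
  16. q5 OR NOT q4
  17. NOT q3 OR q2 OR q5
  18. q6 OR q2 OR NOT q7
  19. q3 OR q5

Case q7 = true:
Case q1 = false:
Unit clause (NOT q3) forces q3 = false.
Unit clause (q6) forces q6 = true.
Unit clause (q5) forces q5 = true.
No clause remains; q2, q4 are free.

q1 ↦ false; q2 ↦ false; q3 ↦ false; q4 ↦ false; q5 ↦ true; q6 ↦ true; q7 ↦ true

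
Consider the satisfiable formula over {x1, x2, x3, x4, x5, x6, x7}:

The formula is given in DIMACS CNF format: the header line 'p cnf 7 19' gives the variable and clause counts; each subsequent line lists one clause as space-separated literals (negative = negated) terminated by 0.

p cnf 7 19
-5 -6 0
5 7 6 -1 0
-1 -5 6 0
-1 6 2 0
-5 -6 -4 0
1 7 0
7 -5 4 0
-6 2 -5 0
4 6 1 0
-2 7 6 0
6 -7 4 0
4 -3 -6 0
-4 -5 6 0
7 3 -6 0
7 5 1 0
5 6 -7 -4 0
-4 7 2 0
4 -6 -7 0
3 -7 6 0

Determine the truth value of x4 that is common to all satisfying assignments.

True

Suppose x4 = False.
Case x5 = False:
Case x1 = True:
Case x7 = True:
(x6) alone gives x6 = True.
Now (¬x6) is unsatisfied and unit — conflict.
That branch fails; take x7 = False instead.
(x6) alone gives x6 = True.
(¬x3) alone gives x3 = False.
Now (x3) is unsatisfied and unit — conflict.
Neither x7 = True nor x7 = False works.
That branch fails; take x1 = False instead.
(x7) alone gives x7 = True.
(x6) alone gives x6 = True.
Now (¬x6) is unsatisfied and unit — conflict.
Neither x1 = True nor x1 = False works.
That branch fails; take x5 = True instead.
(¬x6) alone gives x6 = False.
(¬x1) alone gives x1 = False.
Now (x1) is unsatisfied and unit — conflict.
Neither x5 = True nor x5 = False works.
So every satisfying assignment has x4 = True.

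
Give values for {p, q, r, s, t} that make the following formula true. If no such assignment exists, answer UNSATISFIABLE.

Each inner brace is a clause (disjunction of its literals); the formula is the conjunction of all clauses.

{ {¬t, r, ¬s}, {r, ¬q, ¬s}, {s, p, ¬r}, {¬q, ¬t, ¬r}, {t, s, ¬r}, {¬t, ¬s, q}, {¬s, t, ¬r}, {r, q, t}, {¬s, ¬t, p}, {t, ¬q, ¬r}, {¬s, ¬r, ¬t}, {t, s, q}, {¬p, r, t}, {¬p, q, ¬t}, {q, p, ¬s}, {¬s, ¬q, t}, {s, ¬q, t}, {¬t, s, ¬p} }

Suppose t = True.
Suppose r = False.
The clause (¬s) is unit, so s = False.
The clause (¬p) is unit, so p = False.
All clauses hold; q can take either value.

p ↦ False, q ↦ True, r ↦ False, s ↦ False, t ↦ True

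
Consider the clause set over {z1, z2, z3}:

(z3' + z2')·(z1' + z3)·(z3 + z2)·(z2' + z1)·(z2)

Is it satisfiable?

(z2) alone gives z2 = 1.
(z3') alone gives z3 = 0.
(z1') alone gives z1 = 0.
Now (z1) is unsatisfied and unit — conflict.
No assignment satisfies every clause.

Unsatisfiable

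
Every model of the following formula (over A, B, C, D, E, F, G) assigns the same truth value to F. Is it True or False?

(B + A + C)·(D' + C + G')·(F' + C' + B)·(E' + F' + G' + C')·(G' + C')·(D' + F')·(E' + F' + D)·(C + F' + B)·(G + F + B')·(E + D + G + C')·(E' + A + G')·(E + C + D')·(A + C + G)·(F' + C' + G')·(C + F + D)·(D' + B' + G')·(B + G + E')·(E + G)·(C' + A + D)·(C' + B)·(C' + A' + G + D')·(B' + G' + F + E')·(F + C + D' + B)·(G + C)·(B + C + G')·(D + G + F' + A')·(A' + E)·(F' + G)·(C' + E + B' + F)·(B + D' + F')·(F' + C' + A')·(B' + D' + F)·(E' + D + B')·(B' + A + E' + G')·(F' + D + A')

Suppose F = 0.
Try G = 0.
From the singleton clause (B'), B = 0.
From the singleton clause (E'), E = 0.
Now (E) is unsatisfied and unit — conflict.
So G must be the other value — set G = 1.
From the singleton clause (C'), C = 0.
From the singleton clause (D'), D = 0.
Now (D) is unsatisfied and unit — conflict.
Neither G = 1 nor G = 0 works.
So every satisfying assignment has F = True.

True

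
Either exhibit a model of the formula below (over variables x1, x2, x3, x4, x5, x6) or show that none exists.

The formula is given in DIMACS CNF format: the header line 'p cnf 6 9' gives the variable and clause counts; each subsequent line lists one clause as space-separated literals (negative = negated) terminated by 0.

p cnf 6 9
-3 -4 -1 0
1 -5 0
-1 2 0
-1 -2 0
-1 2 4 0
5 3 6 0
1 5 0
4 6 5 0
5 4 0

Try x1 = True.
The clause (x2) is unit, so x2 = True.
That conflicts with the unit clause (¬x2).
Backtrack on x1: now try x1 = False.
The clause (¬x5) is unit, so x5 = False.
That conflicts with the unit clause (x5).
Neither x1 = True nor x1 = False works.

UNSATISFIABLE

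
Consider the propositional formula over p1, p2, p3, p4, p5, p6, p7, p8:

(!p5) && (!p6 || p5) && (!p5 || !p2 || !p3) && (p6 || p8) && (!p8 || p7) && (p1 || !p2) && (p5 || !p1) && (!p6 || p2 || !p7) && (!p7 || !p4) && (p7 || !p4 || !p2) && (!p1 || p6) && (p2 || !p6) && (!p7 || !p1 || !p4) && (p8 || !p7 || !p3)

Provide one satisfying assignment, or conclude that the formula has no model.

p1 ↦ false, p2 ↦ false, p3 ↦ false, p4 ↦ false, p5 ↦ false, p6 ↦ false, p7 ↦ true, p8 ↦ true

(!p5) alone gives p5 = false.
(!p6) alone gives p6 = false.
(p8) alone gives p8 = true.
(p7) alone gives p7 = true.
(!p1) alone gives p1 = false.
(!p2) alone gives p2 = false.
(!p4) alone gives p4 = false.
No clause remains; p3 is free.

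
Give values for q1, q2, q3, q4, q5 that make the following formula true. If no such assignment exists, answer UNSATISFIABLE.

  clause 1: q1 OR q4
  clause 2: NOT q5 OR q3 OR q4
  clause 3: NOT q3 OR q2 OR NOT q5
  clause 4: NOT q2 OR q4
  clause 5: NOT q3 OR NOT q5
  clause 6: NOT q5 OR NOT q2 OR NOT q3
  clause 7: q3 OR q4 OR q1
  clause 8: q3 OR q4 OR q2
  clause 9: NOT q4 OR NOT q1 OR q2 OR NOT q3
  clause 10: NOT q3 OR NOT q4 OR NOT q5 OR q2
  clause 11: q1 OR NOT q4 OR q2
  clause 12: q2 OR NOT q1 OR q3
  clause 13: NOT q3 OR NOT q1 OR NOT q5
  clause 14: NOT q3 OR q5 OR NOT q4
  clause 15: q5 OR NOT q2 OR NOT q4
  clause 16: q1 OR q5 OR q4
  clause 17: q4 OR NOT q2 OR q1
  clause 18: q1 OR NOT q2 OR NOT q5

q1 ↦ true; q2 ↦ true; q3 ↦ false; q4 ↦ true; q5 ↦ true

Try q1 = true.
Try q2 = true.
(q4) alone gives q4 = true.
(q5) alone gives q5 = true.
(NOT q3) alone gives q3 = false.
This assignment satisfies each clause.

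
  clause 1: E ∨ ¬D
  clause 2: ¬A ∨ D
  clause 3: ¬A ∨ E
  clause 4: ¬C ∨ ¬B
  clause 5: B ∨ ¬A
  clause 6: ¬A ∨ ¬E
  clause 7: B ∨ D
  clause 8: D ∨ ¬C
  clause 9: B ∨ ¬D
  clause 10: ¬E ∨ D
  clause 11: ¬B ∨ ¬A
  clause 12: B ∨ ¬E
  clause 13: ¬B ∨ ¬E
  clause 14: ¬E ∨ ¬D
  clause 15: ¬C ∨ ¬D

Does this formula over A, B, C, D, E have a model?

Case E = False:
The clause (¬D) is unit, so D = False.
The clause (¬A) is unit, so A = False.
The clause (B) is unit, so B = True.
The clause (¬C) is unit, so C = False.
This assignment satisfies each clause.
A satisfying assignment: A ↦ False; B ↦ True; C ↦ False; D ↦ False; E ↦ False.

Satisfiable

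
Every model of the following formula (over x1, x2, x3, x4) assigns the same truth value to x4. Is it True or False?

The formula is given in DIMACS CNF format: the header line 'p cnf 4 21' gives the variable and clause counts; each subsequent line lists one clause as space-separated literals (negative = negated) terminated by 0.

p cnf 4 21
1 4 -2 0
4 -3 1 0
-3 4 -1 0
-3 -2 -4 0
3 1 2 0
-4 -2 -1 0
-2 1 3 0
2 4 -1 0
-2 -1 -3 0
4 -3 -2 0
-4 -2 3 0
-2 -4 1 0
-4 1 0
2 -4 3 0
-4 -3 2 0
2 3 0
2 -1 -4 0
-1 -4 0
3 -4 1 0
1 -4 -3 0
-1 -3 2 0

Suppose x4 = True.
Unit clause (x1) forces x1 = True.
Now (¬x1) is unsatisfied and unit — conflict.
So every satisfying assignment has x4 = False.

False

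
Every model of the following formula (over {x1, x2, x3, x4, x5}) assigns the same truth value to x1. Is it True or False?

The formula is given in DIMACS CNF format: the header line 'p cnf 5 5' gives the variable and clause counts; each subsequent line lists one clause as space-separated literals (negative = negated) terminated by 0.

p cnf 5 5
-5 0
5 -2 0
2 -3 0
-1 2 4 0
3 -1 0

False

Suppose x1 = True.
Unit clause (¬x5) forces x5 = False.
Unit clause (¬x2) forces x2 = False.
Unit clause (¬x3) forces x3 = False.
That conflicts with the unit clause (x3).
So every satisfying assignment has x1 = False.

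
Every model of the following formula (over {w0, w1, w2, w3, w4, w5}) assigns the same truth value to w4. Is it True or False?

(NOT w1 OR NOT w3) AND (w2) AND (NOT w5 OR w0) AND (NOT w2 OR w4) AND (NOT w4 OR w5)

True

Suppose w4 = false.
From the singleton clause (w2), w2 = true.
But (NOT w2) is also a unit clause — contradiction.
So every satisfying assignment has w4 = True.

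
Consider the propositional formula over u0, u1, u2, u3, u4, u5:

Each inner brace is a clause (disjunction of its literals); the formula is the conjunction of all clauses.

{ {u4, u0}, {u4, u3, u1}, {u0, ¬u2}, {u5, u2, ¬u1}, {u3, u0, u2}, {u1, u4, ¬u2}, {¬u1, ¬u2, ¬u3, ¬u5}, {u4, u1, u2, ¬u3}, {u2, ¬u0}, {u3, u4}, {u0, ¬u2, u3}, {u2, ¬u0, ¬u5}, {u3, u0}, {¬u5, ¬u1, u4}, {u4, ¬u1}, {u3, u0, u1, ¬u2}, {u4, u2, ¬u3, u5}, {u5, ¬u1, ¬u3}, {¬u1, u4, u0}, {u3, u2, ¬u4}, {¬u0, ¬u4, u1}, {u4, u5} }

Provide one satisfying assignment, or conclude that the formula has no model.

u0: True,  u1: True,  u2: True,  u3: False,  u4: True,  u5: True

Branch on u4: set u4 = True.
Branch on u0: set u0 = True.
Unit clause (u2) forces u2 = True.
Unit clause (u1) forces u1 = True.
Branch on u3: set u3 = False.
No clause remains; u5 is free.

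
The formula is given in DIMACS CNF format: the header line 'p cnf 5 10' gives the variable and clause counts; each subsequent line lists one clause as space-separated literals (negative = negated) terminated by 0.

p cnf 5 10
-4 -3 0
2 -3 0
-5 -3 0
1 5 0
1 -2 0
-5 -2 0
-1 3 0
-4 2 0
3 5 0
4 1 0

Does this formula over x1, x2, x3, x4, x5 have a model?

Case x4 = False:
From the singleton clause (x1), x1 = True.
From the singleton clause (x3), x3 = True.
From the singleton clause (x2), x2 = True.
From the singleton clause (¬x5), x5 = False.
All clauses are satisfied.
A satisfying assignment: x1 ↦ True,  x2 ↦ True,  x3 ↦ True,  x4 ↦ False,  x5 ↦ False.

Satisfiable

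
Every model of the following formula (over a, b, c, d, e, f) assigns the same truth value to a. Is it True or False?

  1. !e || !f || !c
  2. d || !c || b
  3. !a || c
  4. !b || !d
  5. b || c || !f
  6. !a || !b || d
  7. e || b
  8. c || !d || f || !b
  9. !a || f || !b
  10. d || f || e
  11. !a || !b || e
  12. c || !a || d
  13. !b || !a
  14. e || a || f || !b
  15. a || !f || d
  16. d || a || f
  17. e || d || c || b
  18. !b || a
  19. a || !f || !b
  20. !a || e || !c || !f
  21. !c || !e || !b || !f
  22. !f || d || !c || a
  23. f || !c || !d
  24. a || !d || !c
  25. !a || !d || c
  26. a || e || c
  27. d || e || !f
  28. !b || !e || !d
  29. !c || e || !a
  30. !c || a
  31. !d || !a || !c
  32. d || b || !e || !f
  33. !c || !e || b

False

Suppose a = true.
(c) alone gives c = true.
(!b) alone gives b = false.
(d) alone gives d = true.
That conflicts with the unit clause (!d).
So every satisfying assignment has a = False.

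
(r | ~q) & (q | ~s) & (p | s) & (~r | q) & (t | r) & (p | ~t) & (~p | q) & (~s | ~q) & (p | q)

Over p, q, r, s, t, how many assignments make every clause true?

There are 2^5 = 32 truth assignments over (p, q, r, s, t).
Split on r. With r = 1, the clauses containing r are satisfied and ~r drops from the rest; 2 of the 2^4 = 16 assignments to the other variables satisfy what remains.
With r = 0, by the same count on the reduced clause set, 0 assignments work.
(One model: p=T, q=T, r=T, s=F, t=F.)
Total: 2 + 0 = 2.

2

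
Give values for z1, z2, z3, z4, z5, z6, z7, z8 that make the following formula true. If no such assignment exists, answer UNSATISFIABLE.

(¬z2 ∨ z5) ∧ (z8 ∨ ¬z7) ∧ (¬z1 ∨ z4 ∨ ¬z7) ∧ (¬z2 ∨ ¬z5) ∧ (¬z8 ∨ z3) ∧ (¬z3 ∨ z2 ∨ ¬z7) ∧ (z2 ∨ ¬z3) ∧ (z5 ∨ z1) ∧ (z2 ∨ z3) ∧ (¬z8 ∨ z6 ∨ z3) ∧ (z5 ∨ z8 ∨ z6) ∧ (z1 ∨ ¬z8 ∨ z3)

Suppose z2 = False.
From the singleton clause (¬z3), z3 = False.
That conflicts with the unit clause (z3).
Backtrack on z2: now try z2 = True.
From the singleton clause (z5), z5 = True.
That conflicts with the unit clause (¬z5).
Either choice for z2 ends in contradiction.

UNSATISFIABLE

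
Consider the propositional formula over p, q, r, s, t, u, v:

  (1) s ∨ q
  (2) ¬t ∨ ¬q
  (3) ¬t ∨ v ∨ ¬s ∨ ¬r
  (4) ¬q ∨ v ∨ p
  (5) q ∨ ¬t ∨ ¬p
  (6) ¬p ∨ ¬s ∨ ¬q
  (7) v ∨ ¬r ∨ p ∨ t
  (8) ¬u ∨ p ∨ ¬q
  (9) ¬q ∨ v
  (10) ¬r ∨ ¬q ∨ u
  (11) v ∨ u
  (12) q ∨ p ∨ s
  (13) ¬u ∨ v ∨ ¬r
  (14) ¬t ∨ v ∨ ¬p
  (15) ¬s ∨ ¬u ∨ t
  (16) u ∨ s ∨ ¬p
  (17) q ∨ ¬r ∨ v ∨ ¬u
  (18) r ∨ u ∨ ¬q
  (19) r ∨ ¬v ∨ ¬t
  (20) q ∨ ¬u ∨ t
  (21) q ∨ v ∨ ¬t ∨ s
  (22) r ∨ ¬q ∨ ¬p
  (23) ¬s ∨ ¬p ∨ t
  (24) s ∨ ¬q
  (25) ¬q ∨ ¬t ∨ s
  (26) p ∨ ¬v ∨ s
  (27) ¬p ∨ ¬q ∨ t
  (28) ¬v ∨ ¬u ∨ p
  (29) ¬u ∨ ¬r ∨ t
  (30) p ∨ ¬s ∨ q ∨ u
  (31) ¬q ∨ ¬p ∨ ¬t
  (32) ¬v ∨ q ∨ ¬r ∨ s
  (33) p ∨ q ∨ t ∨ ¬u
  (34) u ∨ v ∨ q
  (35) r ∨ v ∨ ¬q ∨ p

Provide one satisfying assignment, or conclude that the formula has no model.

p=False, q=False, r=False, s=True, t=True, u=True, v=False

Branch on s: set s = True.
Branch on t: set t = True.
The clause (¬q) is unit, so q = False.
The clause (¬p) is unit, so p = False.
The clause (u) is unit, so u = True.
The clause (¬v) is unit, so v = False.
The clause (¬r) is unit, so r = False.
All clauses are satisfied.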